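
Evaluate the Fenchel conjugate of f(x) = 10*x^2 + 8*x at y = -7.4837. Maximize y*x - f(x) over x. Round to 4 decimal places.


f*(y) = sup_x {y*x - a*x^2 - b*x} = sup_x {(y-b)*x - a*x^2}
FOC: (y - b) - 2a*x = 0 => x* = (y - b)/(2a)
x* = (-7.4837 - 8)/(2*10) = -0.7742
f*(-7.4837) = (y-b)^2/(4a) = (-7.4837 - 8)^2/(4*10)
= 239.745/40 = 5.9936


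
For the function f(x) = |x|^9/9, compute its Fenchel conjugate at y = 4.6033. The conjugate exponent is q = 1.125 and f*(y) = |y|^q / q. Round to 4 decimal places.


The conjugate exponent q satisfies 1/p + 1/q = 1.
p = 9, so q = 9/(9 - 1) = 1.125
|y|^q = 4.6033^1.125 = 5.5713
f*(4.6033) = 5.5713 / 1.125 = 4.9522


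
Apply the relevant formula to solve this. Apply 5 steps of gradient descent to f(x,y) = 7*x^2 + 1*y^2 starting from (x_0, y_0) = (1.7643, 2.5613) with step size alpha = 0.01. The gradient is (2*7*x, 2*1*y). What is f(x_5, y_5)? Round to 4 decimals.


Gradient descent on f(x,y) = 7*x^2 + 1*y^2.
Starting point: (1.7643, 2.5613), alpha = 0.01
Step 1: grad_x = 2*7*1.7643 = 24.7002, grad_y = 2*1*2.5613 = 5.1226
  x_1 = 1.7643 - 0.01*24.7002 = 1.5173
  y_1 = 2.5613 - 0.01*5.1226 = 2.5101
Step 2: grad_x = 2*7*1.5173 = 21.2422, grad_y = 2*1*2.5101 = 5.0201
  x_2 = 1.5173 - 0.01*21.2422 = 1.3049
  y_2 = 2.5101 - 0.01*5.0201 = 2.4599
Step 3: grad_x = 2*7*1.3049 = 18.2683, grad_y = 2*1*2.4599 = 4.9197
  x_3 = 1.3049 - 0.01*18.2683 = 1.1222
  y_3 = 2.4599 - 0.01*4.9197 = 2.4107
Step 4: grad_x = 2*7*1.1222 = 15.7107, grad_y = 2*1*2.4107 = 4.8214
  x_4 = 1.1222 - 0.01*15.7107 = 0.9651
  y_4 = 2.4107 - 0.01*4.8214 = 2.3625
Step 5: grad_x = 2*7*0.9651 = 13.5112, grad_y = 2*1*2.3625 = 4.7249
  x_5 = 0.9651 - 0.01*13.5112 = 0.83
  y_5 = 2.3625 - 0.01*4.7249 = 2.3152
f(0.83, 2.3152) = 7*0.83^2 + 1*2.3152^2 = 10.1822


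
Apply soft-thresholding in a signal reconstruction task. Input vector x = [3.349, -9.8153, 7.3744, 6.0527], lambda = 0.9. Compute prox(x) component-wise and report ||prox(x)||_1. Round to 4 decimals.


Soft-thresholding with lambda = 0.9:
prox(3.349) = sign(3.349)*max(|3.349| - 0.9, 0) = 2.449
prox(-9.8153) = sign(-9.8153)*max(|-9.8153| - 0.9, 0) = -8.9153
prox(7.3744) = sign(7.3744)*max(|7.3744| - 0.9, 0) = 6.4744
prox(6.0527) = sign(6.0527)*max(|6.0527| - 0.9, 0) = 5.1527
prox(x) = [2.449, -8.9153, 6.4744, 5.1527]
||prox(x)||_1 = 2.449 + 8.9153 + 6.4744 + 5.1527 = 22.9914


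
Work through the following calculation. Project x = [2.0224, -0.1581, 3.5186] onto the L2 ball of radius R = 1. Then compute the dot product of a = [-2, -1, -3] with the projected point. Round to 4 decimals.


Step 1: Compute ||x|| (intermediates to 6 decimals).
||x|| = sqrt(2.0224^2 + (-0.1581)^2 + 3.5186^2) = 4.061483
Step 2: Project.
Since ||x|| > R, scale = R/||x|| = 1/4.061483 = 0.246215, proj(x) = scale * x
proj(x) = [0.497945, -0.038927, 0.866332]
Step 3: Dot product.
a^T * proj(x) = -2*0.497945 - 1*(-0.038927) - 3*0.866332 = -3.556


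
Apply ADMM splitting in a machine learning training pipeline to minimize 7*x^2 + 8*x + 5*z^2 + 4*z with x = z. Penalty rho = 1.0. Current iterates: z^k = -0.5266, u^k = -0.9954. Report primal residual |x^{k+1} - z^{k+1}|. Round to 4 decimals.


ADMM iteration with rho = 1.0, z^k = -0.5266, u^k = -0.9954
Step 1: x-update.
Minimize 7*x^2 + 8*x + (1.0/2)*(x + 0.5266 - 0.9954)^2
FOC: (2*7 + 1.0)*x = -8 + 1.0*(-0.5266 + 0.9954)
x^{k+1} = -0.5021
Step 2: z-update.
Minimize 5*z^2 + 4*z + (1.0/2)*(-0.5021 - z - 0.9954)^2
FOC: (2*5 + 1.0)*z = -4 + 1.0*(-0.5021 - 0.9954)
z^{k+1} = -0.4998
Step 3: u-update.
u^{k+1} = -0.9954 - 0.5021 + 0.4998 = -0.9977
Step 4: Primal residual = |-0.5021 + 0.4998| = 0.0023


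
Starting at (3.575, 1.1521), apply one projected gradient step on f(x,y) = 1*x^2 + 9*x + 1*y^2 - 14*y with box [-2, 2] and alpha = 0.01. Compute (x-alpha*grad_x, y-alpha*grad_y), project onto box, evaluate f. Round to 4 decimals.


Step 1: Compute gradient at (3.575, 1.1521).
grad_x = 2*1*3.575 + 9 = 16.15
grad_y = 2*1*1.1521 - 14 = -11.6958
Step 2: Gradient step.
x_raw = 3.575 - 0.01*16.15 = 3.4135
y_raw = 1.1521 - 0.01*-11.6958 = 1.2691
Step 3: Project onto [-2, 2].
x_proj = clip(3.4135) = 2.0
y_proj = clip(1.2691) = 1.2691
Step 4: Evaluate f.
f(2.0, 1.2691) = 5.8437


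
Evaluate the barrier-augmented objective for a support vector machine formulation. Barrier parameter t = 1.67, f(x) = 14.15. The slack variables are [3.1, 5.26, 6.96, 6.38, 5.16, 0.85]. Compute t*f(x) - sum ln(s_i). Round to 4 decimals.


Step 1: Compute log-barrier.
ln values: [1.1314, 1.6601, 1.9402, 1.8532, 1.6409, -0.1625]
phi = -(1.1314 + 1.6601 + 1.9402 + 1.8532 + 1.6409 - 0.1625) = -8.0633
Step 2: Compute augmented objective.
t*f(x) = 1.67*14.15 = 23.6305
Total = 23.6305 - 8.0633 = 15.5672


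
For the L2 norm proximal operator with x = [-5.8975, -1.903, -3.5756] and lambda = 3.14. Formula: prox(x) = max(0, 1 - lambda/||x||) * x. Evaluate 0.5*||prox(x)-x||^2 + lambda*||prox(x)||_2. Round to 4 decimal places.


Step 1: Compute ||x||.
||x|| = 7.1545
Step 2: Compute scaling factor.
scale = max(0, 1 - 3.14/7.1545) = 0.5611
Step 3: prox(x) = [-3.3092, -1.0678, -2.0063]
||prox(x)|| = 4.0145
Step 4: Proximal objective.
0.5*||prox-x||^2 = 4.9298
lambda*||prox|| = 12.6055
Total = 17.5353


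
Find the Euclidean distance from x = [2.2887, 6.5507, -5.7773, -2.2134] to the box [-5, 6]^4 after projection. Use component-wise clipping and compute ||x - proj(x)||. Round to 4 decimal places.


Project each component onto [-5, 6].
clip(2.2887) = 2.2887, clip(6.5507) = 6.0, clip(-5.7773) = -5.0, clip(-2.2134) = -2.2134
Projection = [2.2887, 6.0, -5.0, -2.2134]
Squared diffs: [0.0, 0.3033, 0.6042, 0.0]
Distance = sqrt(0.9075) = 0.9526


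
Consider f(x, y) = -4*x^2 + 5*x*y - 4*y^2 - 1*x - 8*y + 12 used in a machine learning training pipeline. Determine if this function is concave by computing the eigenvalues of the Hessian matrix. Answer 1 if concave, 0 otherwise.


The Hessian of f(x,y) = -4*x^2 + 5*x*y - 4*y^2 - 1*x - 8*y + 12 is:
H = [[-8, 5], [5, -8]]
Trace = -8 - 8 = -16
Determinant = -8*-8 - (5)^2 = 39
Discriminant = (-16)^2 - 4*39 = 100.0
Eigenvalues: lambda_1 = -13.0, lambda_2 = -3.0
The function is concave.

1


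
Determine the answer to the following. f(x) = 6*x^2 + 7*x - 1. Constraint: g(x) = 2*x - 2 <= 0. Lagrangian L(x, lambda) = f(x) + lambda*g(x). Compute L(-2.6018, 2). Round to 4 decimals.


Step 1: Evaluate f(x).
f(-2.6018) = 6*(-2.6018)^2 + 7*(-2.6018) - 1 = 21.4036
Step 2: Evaluate g(x).
g(-2.6018) = 2*-2.6018 - 2 = -7.2036
Step 3: Compute Lagrangian.
L = 21.4036 + 2*-7.2036 = 6.9964


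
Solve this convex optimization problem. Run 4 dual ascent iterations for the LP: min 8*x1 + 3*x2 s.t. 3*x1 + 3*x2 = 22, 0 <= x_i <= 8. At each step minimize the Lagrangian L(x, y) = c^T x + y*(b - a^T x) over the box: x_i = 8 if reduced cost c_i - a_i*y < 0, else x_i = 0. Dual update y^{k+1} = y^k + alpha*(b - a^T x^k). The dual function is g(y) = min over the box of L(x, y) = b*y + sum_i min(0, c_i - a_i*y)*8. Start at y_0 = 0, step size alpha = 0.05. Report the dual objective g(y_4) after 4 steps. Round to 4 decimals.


Dual ascent for LP: min 8*x1 + 3*x2, 3*x1 + 3*x2 = 22, 0 <= x_i <= 8
Step 1: y^k = 0.0, reduced costs: (8.0, 3.0)
  x^k = (0.0, 0.0), subgradient = b - a^T x = 22.0
  y^{k+1} = 0.0 + 0.05*22.0 = 1.1
Step 2: y^k = 1.1, reduced costs: (4.7, -0.3)
  x^k = (0.0, 8.0), subgradient = b - a^T x = -2.0
  y^{k+1} = 1.1 + 0.05*-2.0 = 1.0
Step 3: y^k = 1.0, reduced costs: (5.0, 0.0)
  x^k = (0.0, 0.0), subgradient = b - a^T x = 22.0
  y^{k+1} = 1.0 + 0.05*22.0 = 2.1
Step 4: y^k = 2.1, reduced costs: (1.7, -3.3)
  x^k = (0.0, 8.0), subgradient = b - a^T x = -2.0
  y^{k+1} = 2.1 + 0.05*-2.0 = 2.0
Dual objective at y_4 = 2.0: reduced costs (2.0, -3.0), box minimizer x = (0.0, 8.0)
g(y_4) = b*y + (c1 - a1*y)*x1 + (c2 - a2*y)*x2 = 22*2.0 + 2.0*0.0 + (-3.0)*8.0 = 44.0 + 0.0 - 24.0 = 20.0


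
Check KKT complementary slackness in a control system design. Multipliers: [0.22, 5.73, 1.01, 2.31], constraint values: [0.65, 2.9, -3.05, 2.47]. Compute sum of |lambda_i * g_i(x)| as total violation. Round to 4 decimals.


KKT complementary slackness check:
lambda_1 * g_1 = 0.22 * 0.65 = 0.143
lambda_2 * g_2 = 5.73 * 2.9 = 16.617
lambda_3 * g_3 = 1.01 * -3.05 = -3.0805
lambda_4 * g_4 = 2.31 * 2.47 = 5.7057
Total violation = 0.143 + 16.617 + 3.0805 + 5.7057 = 25.5462


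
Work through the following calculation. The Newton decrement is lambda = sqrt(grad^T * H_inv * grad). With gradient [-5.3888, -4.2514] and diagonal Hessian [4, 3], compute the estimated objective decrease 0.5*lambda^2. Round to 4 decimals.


Step 1: H is diagonal, so H^(-1) * g = [-1.3472, -1.4171].
Step 2: g^T H^(-1) g = sum_i g_i^2 / H_ii
  = (-5.3888)^2/4 + (-4.2514)^2/3
  = 7.2598 + 6.0248 = 13.2846
Step 3: Objective decrease = 0.5 * g^T H^(-1) g = 6.6423


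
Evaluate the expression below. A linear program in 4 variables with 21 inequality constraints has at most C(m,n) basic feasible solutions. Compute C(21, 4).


Each vertex corresponds to some choice of n active constraints out of m, so the number of vertices is at most C(m, n) = m! / (n!(m-n)!).
m = 21, n = 4
Numerator: 21 * 20 * 19 * 18
Denominator: 4! = 24
C(21, 4) = 5985


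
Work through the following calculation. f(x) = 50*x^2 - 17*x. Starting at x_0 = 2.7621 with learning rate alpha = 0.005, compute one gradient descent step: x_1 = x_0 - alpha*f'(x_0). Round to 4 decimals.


We compute the gradient at x_0 and apply the update.
f'(x) = 100*x - 17
f'(2.7621) = 100*2.7621 - 17 = 259.21
x_1 = 2.7621 - 0.005*259.21 = 1.4661


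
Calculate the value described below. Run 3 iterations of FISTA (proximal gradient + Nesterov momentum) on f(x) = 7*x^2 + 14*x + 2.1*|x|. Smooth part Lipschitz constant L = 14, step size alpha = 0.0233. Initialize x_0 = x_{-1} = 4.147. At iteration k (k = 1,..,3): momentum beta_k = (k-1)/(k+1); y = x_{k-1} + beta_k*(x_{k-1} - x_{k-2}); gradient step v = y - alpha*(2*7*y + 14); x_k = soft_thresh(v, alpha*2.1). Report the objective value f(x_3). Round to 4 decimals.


FISTA on f(x) = 7*x^2 + 14*x + 2.1*|x|
L = 14, alpha = 0.0233
Iteration 1: beta = 0.0, y = 4.147 + 0.0*(4.147 - 4.147) = 4.147
  grad(y) = 72.058, v = y - alpha*grad = 2.468
  prox(v) = soft_thresh(2.468, 0.0489) = 2.4191
Iteration 2: beta = 0.3333, y = 2.4191 + 0.3333*(2.4191 - 4.147) = 1.8432
  grad(y) = 39.8042, v = y - alpha*grad = 0.9157
  prox(v) = soft_thresh(0.9157, 0.0489) = 0.8668
Iteration 3: beta = 0.5, y = 0.8668 + 0.5*(0.8668 - 2.4191) = 0.0906
  grad(y) = 15.2688, v = y - alpha*grad = -0.2651
  prox(v) = soft_thresh(-0.2651, 0.0489) = -0.2162
f(x_3) = 7*(-0.2162)^2 + 14*(-0.2162) + 2.1*|-0.2162| = -2.2456


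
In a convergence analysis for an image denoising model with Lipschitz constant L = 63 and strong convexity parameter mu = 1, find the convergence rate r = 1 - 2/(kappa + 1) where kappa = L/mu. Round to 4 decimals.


Step 1: Compute the condition number.
kappa = L/mu = 63/1 = 63.0
Step 2: Compute the convergence rate.
r = 1 - 2/(kappa + 1) = 1 - 2*mu/(L + mu) = (L - mu)/(L + mu) = 62/64 = 0.9688


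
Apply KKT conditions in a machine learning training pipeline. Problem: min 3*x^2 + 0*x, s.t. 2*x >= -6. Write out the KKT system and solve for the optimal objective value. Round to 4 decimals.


Step 1: Try lambda = 0 (constraint inactive).
Stationarity: 2*3*x + 0 = 0
x* = 0/(2*3) = 0.0
Check constraint: 2*0.0 = 0.0 >= -6 -- satisfied.
Step 2: Compute optimal value.
f(x*) = 3*0.0^2 + 0*0.0 = 0.0


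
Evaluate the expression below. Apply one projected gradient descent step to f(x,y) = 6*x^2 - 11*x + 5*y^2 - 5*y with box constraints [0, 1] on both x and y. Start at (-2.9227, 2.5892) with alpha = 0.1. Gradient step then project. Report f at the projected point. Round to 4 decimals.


Step 1: Compute gradient at (-2.9227, 2.5892).
grad_x = 2*6*-2.9227 - 11 = -46.0724
grad_y = 2*5*2.5892 - 5 = 20.892
Step 2: Gradient step.
x_raw = -2.9227 - 0.1*-46.0724 = 1.6845
y_raw = 2.5892 - 0.1*20.892 = 0.5
Step 3: Project onto [0, 1].
x_proj = clip(1.6845) = 1.0
y_proj = clip(0.5) = 0.5
Step 4: Evaluate f.
f(1.0, 0.5) = -6.25


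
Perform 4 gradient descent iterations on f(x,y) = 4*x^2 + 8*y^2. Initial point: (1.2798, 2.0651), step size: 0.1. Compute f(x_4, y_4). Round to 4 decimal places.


Gradient descent on f(x,y) = 4*x^2 + 8*y^2.
Starting point: (1.2798, 2.0651), alpha = 0.1
Step 1: grad_x = 2*4*1.2798 = 10.2384, grad_y = 2*8*2.0651 = 33.0416
  x_1 = 1.2798 - 0.1*10.2384 = 0.256
  y_1 = 2.0651 - 0.1*33.0416 = -1.2391
Step 2: grad_x = 2*4*0.256 = 2.0477, grad_y = 2*8*-1.2391 = -19.825
  x_2 = 0.256 - 0.1*2.0477 = 0.0512
  y_2 = -1.2391 - 0.1*-19.825 = 0.7434
Step 3: grad_x = 2*4*0.0512 = 0.4095, grad_y = 2*8*0.7434 = 11.895
  x_3 = 0.0512 - 0.1*0.4095 = 0.0102
  y_3 = 0.7434 - 0.1*11.895 = -0.4461
Step 4: grad_x = 2*4*0.0102 = 0.0819, grad_y = 2*8*-0.4461 = -7.137
  x_4 = 0.0102 - 0.1*0.0819 = 0.002
  y_4 = -0.4461 - 0.1*-7.137 = 0.2676
f(0.002, 0.2676) = 4*0.002^2 + 8*0.2676^2 = 0.5731


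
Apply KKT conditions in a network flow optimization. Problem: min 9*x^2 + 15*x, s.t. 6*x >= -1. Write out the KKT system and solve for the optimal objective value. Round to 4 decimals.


Step 1: Try lambda = 0 (constraint inactive).
x_unc = -15/(2*9) = -0.8333
Check: 6*-0.8333 = -4.9998 < -1 -- violated!
Step 2: Constraint must be active: 6*x = -1
x* = -1/6 = -0.1667 (rounded; the exact value -1/6 is used below)
lambda = (2*9*(-1/6) + 15)/6 = 2.0
Step 3: Compute optimal value.
f(x*) = 9*(-1/6)^2 + 15*(-1/6) = -2.25


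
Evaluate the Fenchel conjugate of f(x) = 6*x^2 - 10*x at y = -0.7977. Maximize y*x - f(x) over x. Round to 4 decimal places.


f*(y) = sup_x {y*x - a*x^2 - b*x} = sup_x {(y-b)*x - a*x^2}
FOC: (y - b) - 2a*x = 0 => x* = (y - b)/(2a)
x* = (-0.7977 + 10)/(2*6) = 0.7669
f*(-0.7977) = (y-b)^2/(4a) = (-0.7977 + 10)^2/(4*6)
= 84.6823/24 = 3.5284


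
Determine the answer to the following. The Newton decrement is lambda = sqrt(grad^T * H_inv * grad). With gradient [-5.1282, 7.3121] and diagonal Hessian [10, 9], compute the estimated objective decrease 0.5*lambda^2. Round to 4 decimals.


Step 1: H is diagonal, so H^(-1) * g = [-0.5128, 0.8125].
Step 2: g^T H^(-1) g = sum_i g_i^2 / H_ii
  = (-5.1282)^2/10 + (7.3121)^2/9
  = 2.6298 + 5.9408 = 8.5706
Step 3: Objective decrease = 0.5 * g^T H^(-1) g = 4.2853


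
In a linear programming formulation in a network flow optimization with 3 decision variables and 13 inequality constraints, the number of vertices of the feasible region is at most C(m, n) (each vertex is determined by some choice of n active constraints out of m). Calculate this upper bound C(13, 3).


Each vertex corresponds to some choice of n active constraints out of m, so the number of vertices is at most C(m, n) = m! / (n!(m-n)!).
m = 13, n = 3
Numerator: 13 * 12 * 11
Denominator: 3! = 6
C(13, 3) = 286


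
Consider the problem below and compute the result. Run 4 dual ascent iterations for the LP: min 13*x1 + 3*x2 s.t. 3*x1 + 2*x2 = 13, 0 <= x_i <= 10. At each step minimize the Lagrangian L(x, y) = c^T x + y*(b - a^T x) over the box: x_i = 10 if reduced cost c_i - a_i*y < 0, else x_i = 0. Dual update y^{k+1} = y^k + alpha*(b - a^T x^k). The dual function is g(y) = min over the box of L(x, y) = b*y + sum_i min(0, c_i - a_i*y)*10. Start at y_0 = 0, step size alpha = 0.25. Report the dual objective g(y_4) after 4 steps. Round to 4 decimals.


Dual ascent for LP: min 13*x1 + 3*x2, 3*x1 + 2*x2 = 13, 0 <= x_i <= 10
Step 1: y^k = 0.0, reduced costs: (13.0, 3.0)
  x^k = (0.0, 0.0), subgradient = b - a^T x = 13.0
  y^{k+1} = 0.0 + 0.25*13.0 = 3.25
Step 2: y^k = 3.25, reduced costs: (3.25, -3.5)
  x^k = (0.0, 10.0), subgradient = b - a^T x = -7.0
  y^{k+1} = 3.25 + 0.25*-7.0 = 1.5
Step 3: y^k = 1.5, reduced costs: (8.5, 0.0)
  x^k = (0.0, 0.0), subgradient = b - a^T x = 13.0
  y^{k+1} = 1.5 + 0.25*13.0 = 4.75
Step 4: y^k = 4.75, reduced costs: (-1.25, -6.5)
  x^k = (10.0, 10.0), subgradient = b - a^T x = -37.0
  y^{k+1} = 4.75 + 0.25*-37.0 = -4.5
Dual objective at y_4 = -4.5: reduced costs (26.5, 12.0), box minimizer x = (0.0, 0.0)
g(y_4) = b*y + (c1 - a1*y)*x1 + (c2 - a2*y)*x2 = 13*(-4.5) + 26.5*0.0 + 12.0*0.0 = -58.5 + 0.0 + 0.0 = -58.5


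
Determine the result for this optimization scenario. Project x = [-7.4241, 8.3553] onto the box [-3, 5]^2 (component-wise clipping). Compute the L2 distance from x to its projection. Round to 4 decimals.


Project each component onto [-3, 5].
clip(-7.4241) = -3.0, clip(8.3553) = 5.0
Projection = [-3.0, 5.0]
Squared diffs: [19.5727, 11.258]
Distance = sqrt(30.8307) = 5.5525


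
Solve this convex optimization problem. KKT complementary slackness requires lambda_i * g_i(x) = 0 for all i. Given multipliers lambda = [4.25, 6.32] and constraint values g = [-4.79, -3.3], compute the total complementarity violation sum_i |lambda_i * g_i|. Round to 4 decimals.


KKT complementary slackness check:
lambda_1 * g_1 = 4.25 * -4.79 = -20.3575
lambda_2 * g_2 = 6.32 * -3.3 = -20.856
Total violation = 20.3575 + 20.856 = 41.2135


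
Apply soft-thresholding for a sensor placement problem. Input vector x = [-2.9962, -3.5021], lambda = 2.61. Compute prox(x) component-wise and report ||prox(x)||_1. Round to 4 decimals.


Soft-thresholding with lambda = 2.61:
prox(-2.9962) = sign(-2.9962)*max(|-2.9962| - 2.61, 0) = -0.3862
prox(-3.5021) = sign(-3.5021)*max(|-3.5021| - 2.61, 0) = -0.8921
prox(x) = [-0.3862, -0.8921]
||prox(x)||_1 = 0.3862 + 0.8921 = 1.2783


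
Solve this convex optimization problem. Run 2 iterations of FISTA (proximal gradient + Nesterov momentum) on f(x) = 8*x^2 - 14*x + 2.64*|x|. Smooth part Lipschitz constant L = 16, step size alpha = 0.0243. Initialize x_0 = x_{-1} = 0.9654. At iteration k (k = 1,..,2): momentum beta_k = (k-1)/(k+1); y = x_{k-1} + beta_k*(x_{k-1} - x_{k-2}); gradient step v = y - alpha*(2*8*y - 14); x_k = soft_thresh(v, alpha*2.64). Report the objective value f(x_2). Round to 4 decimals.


FISTA on f(x) = 8*x^2 - 14*x + 2.64*|x|
L = 16, alpha = 0.0243
Iteration 1: beta = 0.0, y = 0.9654 + 0.0*(0.9654 - 0.9654) = 0.9654
  grad(y) = 1.4464, v = y - alpha*grad = 0.9303
  prox(v) = soft_thresh(0.9303, 0.0642) = 0.8661
Iteration 2: beta = 0.3333, y = 0.8661 + 0.3333*(0.8661 - 0.9654) = 0.833
  grad(y) = -0.672, v = y - alpha*grad = 0.8493
  prox(v) = soft_thresh(0.8493, 0.0642) = 0.7852
f(x_2) = 8*0.7852^2 - 14*0.7852 + 2.64*|0.7852| = -3.9876


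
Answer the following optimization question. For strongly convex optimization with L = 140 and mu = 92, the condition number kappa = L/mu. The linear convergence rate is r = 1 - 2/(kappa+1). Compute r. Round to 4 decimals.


Step 1: Compute the condition number.
kappa = L/mu = 140/92 = 1.5217
Step 2: Compute the convergence rate.
r = 1 - 2/(kappa + 1) = 1 - 2*mu/(L + mu) = (L - mu)/(L + mu) = 48/232 = 0.2069


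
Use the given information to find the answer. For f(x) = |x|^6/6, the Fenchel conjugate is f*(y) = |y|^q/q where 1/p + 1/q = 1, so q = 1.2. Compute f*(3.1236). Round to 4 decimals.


The conjugate exponent q satisfies 1/p + 1/q = 1.
p = 6, so q = 6/(6 - 1) = 1.2
|y|^q = 3.1236^1.2 = 3.9227
f*(3.1236) = 3.9227 / 1.2 = 3.2689


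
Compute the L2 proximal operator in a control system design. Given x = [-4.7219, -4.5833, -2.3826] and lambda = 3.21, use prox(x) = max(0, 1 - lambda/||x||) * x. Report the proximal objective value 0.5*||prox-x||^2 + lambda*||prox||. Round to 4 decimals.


Step 1: Compute ||x||.
||x|| = 6.9986
Step 2: Compute scaling factor.
scale = max(0, 1 - 3.21/6.9986) = 0.5413
Step 3: prox(x) = [-2.5561, -2.4811, -1.2898]
||prox(x)|| = 3.7886
Step 4: Proximal objective.
0.5*||prox-x||^2 = 5.1521
lambda*||prox|| = 12.1614
Total = 17.3133


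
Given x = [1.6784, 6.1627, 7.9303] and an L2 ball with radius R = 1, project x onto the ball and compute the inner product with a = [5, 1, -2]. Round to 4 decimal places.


Step 1: Compute ||x|| (intermediates to 6 decimals).
||x|| = sqrt(1.6784^2 + 6.1627^2 + 7.9303^2) = 10.18261
Step 2: Project.
Since ||x|| > R, scale = R/||x|| = 1/10.18261 = 0.098207, proj(x) = scale * x
proj(x) = [0.164831, 0.60522, 0.778811]
Step 3: Dot product.
a^T * proj(x) = 5*0.164831 + 1*0.60522 - 2*0.778811 = -0.1282


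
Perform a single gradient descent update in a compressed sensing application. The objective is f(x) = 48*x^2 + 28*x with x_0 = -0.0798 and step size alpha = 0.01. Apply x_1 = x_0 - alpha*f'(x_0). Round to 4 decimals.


We compute the gradient at x_0 and apply the update.
f'(x) = 96*x + 28
f'(-0.0798) = 96*-0.0798 + 28 = 20.3392
x_1 = -0.0798 - 0.01*20.3392 = -0.2832


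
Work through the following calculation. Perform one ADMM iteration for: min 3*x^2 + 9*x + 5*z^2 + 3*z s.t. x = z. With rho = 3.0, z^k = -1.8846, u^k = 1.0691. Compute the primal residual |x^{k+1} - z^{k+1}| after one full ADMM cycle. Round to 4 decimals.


ADMM iteration with rho = 3.0, z^k = -1.8846, u^k = 1.0691
Step 1: x-update.
Minimize 3*x^2 + 9*x + (3.0/2)*(x + 1.8846 + 1.0691)^2
FOC: (2*3 + 3.0)*x = -9 + 3.0*(-1.8846 - 1.0691)
x^{k+1} = -1.9846
Step 2: z-update.
Minimize 5*z^2 + 3*z + (3.0/2)*(-1.9846 - z + 1.0691)^2
FOC: (2*5 + 3.0)*z = -3 + 3.0*(-1.9846 + 1.0691)
z^{k+1} = -0.442
Step 3: u-update.
u^{k+1} = 1.0691 - 1.9846 + 0.442 = -0.4734
Step 4: Primal residual = |-1.9846 + 0.442| = 1.5425


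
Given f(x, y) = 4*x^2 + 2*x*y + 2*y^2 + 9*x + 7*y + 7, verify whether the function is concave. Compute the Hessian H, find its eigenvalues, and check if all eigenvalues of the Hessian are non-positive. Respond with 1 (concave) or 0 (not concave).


The Hessian of f(x,y) = 4*x^2 + 2*x*y + 2*y^2 + 9*x + 7*y + 7 is:
H = [[8, 2], [2, 4]]
Trace = 8 + 4 = 12
Determinant = 8*4 - (2)^2 = 28
Discriminant = (12)^2 - 4*28 = 32.0
Eigenvalues: lambda_1 = 3.1716, lambda_2 = 8.8284
The function is not concave.

0


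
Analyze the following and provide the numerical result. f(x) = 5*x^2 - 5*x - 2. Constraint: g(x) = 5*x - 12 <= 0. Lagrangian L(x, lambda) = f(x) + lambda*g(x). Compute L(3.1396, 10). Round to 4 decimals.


Step 1: Evaluate f(x).
f(3.1396) = 5*3.1396^2 - 5*3.1396 - 2 = 31.5874
Step 2: Evaluate g(x).
g(3.1396) = 5*3.1396 - 12 = 3.698
Step 3: Compute Lagrangian.
L = 31.5874 + 10*3.698 = 68.5674


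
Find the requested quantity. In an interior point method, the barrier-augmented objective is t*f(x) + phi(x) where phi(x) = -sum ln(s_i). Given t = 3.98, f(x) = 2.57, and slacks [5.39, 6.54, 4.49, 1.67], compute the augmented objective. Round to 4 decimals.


Step 1: Compute log-barrier.
ln values: [1.6845, 1.8779, 1.5019, 0.5128]
phi = -(1.6845 + 1.8779 + 1.5019 + 0.5128) = -5.5772
Step 2: Compute augmented objective.
t*f(x) = 3.98*2.57 = 10.2286
Total = 10.2286 - 5.5772 = 4.6514


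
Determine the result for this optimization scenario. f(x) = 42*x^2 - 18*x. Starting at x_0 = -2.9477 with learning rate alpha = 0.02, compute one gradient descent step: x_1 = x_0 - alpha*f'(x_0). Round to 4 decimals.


We compute the gradient at x_0 and apply the update.
f'(x) = 84*x - 18
f'(-2.9477) = 84*-2.9477 - 18 = -265.6068
x_1 = -2.9477 - 0.02*-265.6068 = 2.3644


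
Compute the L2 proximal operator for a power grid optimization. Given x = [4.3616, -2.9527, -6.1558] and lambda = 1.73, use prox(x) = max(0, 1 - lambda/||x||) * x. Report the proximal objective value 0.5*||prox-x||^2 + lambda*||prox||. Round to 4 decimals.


Step 1: Compute ||x||.
||x|| = 8.1016
Step 2: Compute scaling factor.
scale = max(0, 1 - 1.73/8.1016) = 0.7865
Step 3: prox(x) = [3.4302, -2.3222, -4.8413]
||prox(x)|| = 6.3716
Step 4: Proximal objective.
0.5*||prox-x||^2 = 1.4965
lambda*||prox|| = 11.0229
Total = 12.5193


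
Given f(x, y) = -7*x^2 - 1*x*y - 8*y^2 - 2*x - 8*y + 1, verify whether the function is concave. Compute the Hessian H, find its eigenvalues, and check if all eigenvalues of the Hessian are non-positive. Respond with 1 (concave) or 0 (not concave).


The Hessian of f(x,y) = -7*x^2 - 1*x*y - 8*y^2 - 2*x - 8*y + 1 is:
H = [[-14, -1], [-1, -16]]
Trace = -14 - 16 = -30
Determinant = -14*-16 - (-1)^2 = 223
Discriminant = (-30)^2 - 4*223 = 8.0
Eigenvalues: lambda_1 = -16.4142, lambda_2 = -13.5858
The function is concave.

1


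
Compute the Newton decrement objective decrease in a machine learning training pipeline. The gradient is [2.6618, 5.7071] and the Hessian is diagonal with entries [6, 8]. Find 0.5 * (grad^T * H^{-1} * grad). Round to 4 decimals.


Step 1: H is diagonal, so H^(-1) * g = [0.4436, 0.7134].
Step 2: g^T H^(-1) g = sum_i g_i^2 / H_ii
  = (2.6618)^2/6 + (5.7071)^2/8
  = 1.1809 + 4.0714 = 5.2522
Step 3: Objective decrease = 0.5 * g^T H^(-1) g = 2.6261


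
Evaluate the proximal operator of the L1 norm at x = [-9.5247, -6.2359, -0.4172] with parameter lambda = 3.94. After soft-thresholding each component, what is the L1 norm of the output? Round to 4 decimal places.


Soft-thresholding with lambda = 3.94:
prox(-9.5247) = sign(-9.5247)*max(|-9.5247| - 3.94, 0) = -5.5847
prox(-6.2359) = sign(-6.2359)*max(|-6.2359| - 3.94, 0) = -2.2959
prox(-0.4172) = sign(-0.4172)*max(|-0.4172| - 3.94, 0) = 0.0
prox(x) = [-5.5847, -2.2959, 0.0]
||prox(x)||_1 = 5.5847 + 2.2959 + 0.0 = 7.8806


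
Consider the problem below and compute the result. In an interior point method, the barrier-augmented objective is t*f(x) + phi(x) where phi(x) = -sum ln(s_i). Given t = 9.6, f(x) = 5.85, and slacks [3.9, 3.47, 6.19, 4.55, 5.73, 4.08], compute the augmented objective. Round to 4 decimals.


Step 1: Compute log-barrier.
ln values: [1.361, 1.2442, 1.8229, 1.5151, 1.7457, 1.4061]
phi = -(1.361 + 1.2442 + 1.8229 + 1.5151 + 1.7457 + 1.4061) = -9.095
Step 2: Compute augmented objective.
t*f(x) = 9.6*5.85 = 56.16
Total = 56.16 - 9.095 = 47.065


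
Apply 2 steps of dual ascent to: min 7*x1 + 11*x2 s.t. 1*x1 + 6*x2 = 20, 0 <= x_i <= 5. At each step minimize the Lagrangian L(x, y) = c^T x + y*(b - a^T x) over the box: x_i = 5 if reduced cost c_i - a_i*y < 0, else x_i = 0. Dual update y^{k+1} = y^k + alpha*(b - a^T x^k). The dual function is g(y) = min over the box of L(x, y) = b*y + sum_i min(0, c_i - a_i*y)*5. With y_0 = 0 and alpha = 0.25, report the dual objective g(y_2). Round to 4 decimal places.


Dual ascent for LP: min 7*x1 + 11*x2, 1*x1 + 6*x2 = 20, 0 <= x_i <= 5
Step 1: y^k = 0.0, reduced costs: (7.0, 11.0)
  x^k = (0.0, 0.0), subgradient = b - a^T x = 20.0
  y^{k+1} = 0.0 + 0.25*20.0 = 5.0
Step 2: y^k = 5.0, reduced costs: (2.0, -19.0)
  x^k = (0.0, 5.0), subgradient = b - a^T x = -10.0
  y^{k+1} = 5.0 + 0.25*-10.0 = 2.5
Dual objective at y_2 = 2.5: reduced costs (4.5, -4.0), box minimizer x = (0.0, 5.0)
g(y_2) = b*y + (c1 - a1*y)*x1 + (c2 - a2*y)*x2 = 20*2.5 + 4.5*0.0 + (-4.0)*5.0 = 50.0 + 0.0 - 20.0 = 30.0


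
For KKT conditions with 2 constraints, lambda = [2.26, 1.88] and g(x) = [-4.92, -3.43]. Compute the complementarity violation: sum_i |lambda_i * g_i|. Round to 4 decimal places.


KKT complementary slackness check:
lambda_1 * g_1 = 2.26 * -4.92 = -11.1192
lambda_2 * g_2 = 1.88 * -3.43 = -6.4484
Total violation = 11.1192 + 6.4484 = 17.5676


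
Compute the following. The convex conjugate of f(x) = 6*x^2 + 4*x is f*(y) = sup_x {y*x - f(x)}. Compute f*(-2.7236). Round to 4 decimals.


f*(y) = sup_x {y*x - a*x^2 - b*x} = sup_x {(y-b)*x - a*x^2}
FOC: (y - b) - 2a*x = 0 => x* = (y - b)/(2a)
x* = (-2.7236 - 4)/(2*6) = -0.5603
f*(-2.7236) = (y-b)^2/(4a) = (-2.7236 - 4)^2/(4*6)
= 45.2068/24 = 1.8836


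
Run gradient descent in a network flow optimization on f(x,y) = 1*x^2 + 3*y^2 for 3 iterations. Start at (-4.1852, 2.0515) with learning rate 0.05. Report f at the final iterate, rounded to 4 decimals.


Gradient descent on f(x,y) = 1*x^2 + 3*y^2.
Starting point: (-4.1852, 2.0515), alpha = 0.05
Step 1: grad_x = 2*1*-4.1852 = -8.3704, grad_y = 2*3*2.0515 = 12.309
  x_1 = -4.1852 - 0.05*-8.3704 = -3.7667
  y_1 = 2.0515 - 0.05*12.309 = 1.4361
Step 2: grad_x = 2*1*-3.7667 = -7.5334, grad_y = 2*3*1.4361 = 8.6163
  x_2 = -3.7667 - 0.05*-7.5334 = -3.39
  y_2 = 1.4361 - 0.05*8.6163 = 1.0052
Step 3: grad_x = 2*1*-3.39 = -6.78, grad_y = 2*3*1.0052 = 6.0314
  x_3 = -3.39 - 0.05*-6.78 = -3.051
  y_3 = 1.0052 - 0.05*6.0314 = 0.7037
f(-3.051, 0.7037) = 1*(-3.051)^2 + 3*0.7037^2 = 10.7941


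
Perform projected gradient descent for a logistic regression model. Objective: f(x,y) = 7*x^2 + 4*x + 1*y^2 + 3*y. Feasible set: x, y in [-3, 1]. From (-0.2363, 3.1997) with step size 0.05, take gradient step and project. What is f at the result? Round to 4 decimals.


Step 1: Compute gradient at (-0.2363, 3.1997).
grad_x = 2*7*-0.2363 + 4 = 0.6918
grad_y = 2*1*3.1997 + 3 = 9.3994
Step 2: Gradient step.
x_raw = -0.2363 - 0.05*0.6918 = -0.2709
y_raw = 3.1997 - 0.05*9.3994 = 2.7297
Step 3: Project onto [-3, 1].
x_proj = clip(-0.2709) = -0.2709
y_proj = clip(2.7297) = 1.0
Step 4: Evaluate f.
f(-0.2709, 1.0) = 3.4301


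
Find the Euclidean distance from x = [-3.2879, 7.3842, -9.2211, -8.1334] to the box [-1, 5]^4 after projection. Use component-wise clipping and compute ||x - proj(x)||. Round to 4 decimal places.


Project each component onto [-1, 5].
clip(-3.2879) = -1.0, clip(7.3842) = 5.0, clip(-9.2211) = -1.0, clip(-8.1334) = -1.0
Projection = [-1.0, 5.0, -1.0, -1.0]
Squared diffs: [5.2345, 5.6844, 67.5865, 50.8854]
Distance = sqrt(129.3908) = 11.375


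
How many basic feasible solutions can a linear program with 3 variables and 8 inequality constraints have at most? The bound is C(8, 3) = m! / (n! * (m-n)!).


Each vertex corresponds to some choice of n active constraints out of m, so the number of vertices is at most C(m, n) = m! / (n!(m-n)!).
m = 8, n = 3
Numerator: 8 * 7 * 6
Denominator: 3! = 6
C(8, 3) = 56


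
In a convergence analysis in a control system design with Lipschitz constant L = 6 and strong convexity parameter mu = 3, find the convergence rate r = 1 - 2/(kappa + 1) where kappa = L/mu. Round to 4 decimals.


Step 1: Compute the condition number.
kappa = L/mu = 6/3 = 2.0
Step 2: Compute the convergence rate.
r = 1 - 2/(kappa + 1) = 1 - 2*mu/(L + mu) = (L - mu)/(L + mu) = 3/9 = 0.3333


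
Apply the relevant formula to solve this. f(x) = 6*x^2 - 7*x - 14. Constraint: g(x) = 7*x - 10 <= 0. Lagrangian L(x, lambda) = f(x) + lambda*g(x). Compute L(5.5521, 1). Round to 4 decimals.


Step 1: Evaluate f(x).
f(5.5521) = 6*5.5521^2 - 7*5.5521 - 14 = 132.0902
Step 2: Evaluate g(x).
g(5.5521) = 7*5.5521 - 10 = 28.8647
Step 3: Compute Lagrangian.
L = 132.0902 + 1*28.8647 = 160.9549


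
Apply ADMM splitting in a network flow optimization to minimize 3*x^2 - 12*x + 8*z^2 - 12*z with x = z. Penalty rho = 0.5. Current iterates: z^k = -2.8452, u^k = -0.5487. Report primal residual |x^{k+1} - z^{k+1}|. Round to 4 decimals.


ADMM iteration with rho = 0.5, z^k = -2.8452, u^k = -0.5487
Step 1: x-update.
Minimize 3*x^2 - 12*x + (0.5/2)*(x + 2.8452 - 0.5487)^2
FOC: (2*3 + 0.5)*x = 12 + 0.5*(-2.8452 + 0.5487)
x^{k+1} = 1.6695
Step 2: z-update.
Minimize 8*z^2 - 12*z + (0.5/2)*(1.6695 - z - 0.5487)^2
FOC: (2*8 + 0.5)*z = 12 + 0.5*(1.6695 - 0.5487)
z^{k+1} = 0.7612
Step 3: u-update.
u^{k+1} = -0.5487 + 1.6695 - 0.7612 = 0.3596
Step 4: Primal residual = |1.6695 - 0.7612| = 0.9083


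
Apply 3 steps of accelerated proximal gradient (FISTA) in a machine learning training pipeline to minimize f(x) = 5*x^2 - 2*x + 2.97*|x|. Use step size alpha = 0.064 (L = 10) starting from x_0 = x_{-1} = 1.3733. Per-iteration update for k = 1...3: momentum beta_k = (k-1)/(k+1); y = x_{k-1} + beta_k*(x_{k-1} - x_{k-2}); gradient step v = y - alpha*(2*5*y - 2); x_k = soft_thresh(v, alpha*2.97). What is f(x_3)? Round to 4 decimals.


FISTA on f(x) = 5*x^2 - 2*x + 2.97*|x|
L = 10, alpha = 0.064
Iteration 1: beta = 0.0, y = 1.3733 + 0.0*(1.3733 - 1.3733) = 1.3733
  grad(y) = 11.733, v = y - alpha*grad = 0.6224
  prox(v) = soft_thresh(0.6224, 0.1901) = 0.4323
Iteration 2: beta = 0.3333, y = 0.4323 + 0.3333*(0.4323 - 1.3733) = 0.1186
  grad(y) = -0.8136, v = y - alpha*grad = 0.1707
  prox(v) = soft_thresh(0.1707, 0.1901) = 0.0
Iteration 3: beta = 0.5, y = 0.0 + 0.5*(0.0 - 0.4323) = -0.2162
  grad(y) = -4.1615, v = y - alpha*grad = 0.0502
  prox(v) = soft_thresh(0.0502, 0.1901) = 0.0
f(x_3) = 5*0.0^2 - 2*0.0 + 2.97*|0.0| = 0.0


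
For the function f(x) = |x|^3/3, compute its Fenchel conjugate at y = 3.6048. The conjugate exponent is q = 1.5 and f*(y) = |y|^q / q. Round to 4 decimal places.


The conjugate exponent q satisfies 1/p + 1/q = 1.
p = 3, so q = 3/(3 - 1) = 1.5
|y|^q = 3.6048^1.5 = 6.8442
f*(3.6048) = 6.8442 / 1.5 = 4.5628


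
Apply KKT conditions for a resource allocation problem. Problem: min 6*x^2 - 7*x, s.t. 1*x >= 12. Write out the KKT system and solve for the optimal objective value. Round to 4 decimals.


Step 1: Try lambda = 0 (constraint inactive).
x_unc = 7/(2*6) = 0.5833
Check: 1*0.5833 = 0.5833 < 12 -- violated!
Step 2: Constraint must be active: 1*x = 12
x* = 12/1 = 12.0
lambda = (2*6*12.0 - 7)/1 = 137.0
Step 3: Compute optimal value.
f(x*) = 6*12.0^2 - 7*12.0 = 780.0


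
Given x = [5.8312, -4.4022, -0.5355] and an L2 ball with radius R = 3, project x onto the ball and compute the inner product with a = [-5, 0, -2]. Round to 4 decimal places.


Step 1: Compute ||x|| (intermediates to 6 decimals).
||x|| = sqrt(5.8312^2 + (-4.4022)^2 + (-0.5355)^2) = 7.325914
Step 2: Project.
Since ||x|| > R, scale = R/||x|| = 3/7.325914 = 0.409505, proj(x) = scale * x
proj(x) = [2.387906, -1.802723, -0.21929]
Step 3: Dot product.
a^T * proj(x) = -5*2.387906 + 0*(-1.802723) - 2*(-0.21929) = -11.501


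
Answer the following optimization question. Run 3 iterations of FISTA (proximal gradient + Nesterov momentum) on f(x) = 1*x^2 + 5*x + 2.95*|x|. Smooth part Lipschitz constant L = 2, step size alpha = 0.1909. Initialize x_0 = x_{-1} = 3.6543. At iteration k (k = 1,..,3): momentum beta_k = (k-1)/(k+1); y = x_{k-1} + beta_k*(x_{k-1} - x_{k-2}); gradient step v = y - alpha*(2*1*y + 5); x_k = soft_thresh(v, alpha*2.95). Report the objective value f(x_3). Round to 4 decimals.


FISTA on f(x) = 1*x^2 + 5*x + 2.95*|x|
L = 2, alpha = 0.1909
Iteration 1: beta = 0.0, y = 3.6543 + 0.0*(3.6543 - 3.6543) = 3.6543
  grad(y) = 12.3086, v = y - alpha*grad = 1.3046
  prox(v) = soft_thresh(1.3046, 0.5632) = 0.7414
Iteration 2: beta = 0.3333, y = 0.7414 + 0.3333*(0.7414 - 3.6543) = -0.2295
  grad(y) = 4.541, v = y - alpha*grad = -1.0964
  prox(v) = soft_thresh(-1.0964, 0.5632) = -0.5332
Iteration 3: beta = 0.5, y = -0.5332 + 0.5*(-0.5332 - 0.7414) = -1.1706
  grad(y) = 2.6589, v = y - alpha*grad = -1.6781
  prox(v) = soft_thresh(-1.6781, 0.5632) = -1.115
f(x_3) = 1*(-1.115)^2 + 5*(-1.115) + 2.95*|-1.115| = -1.0425


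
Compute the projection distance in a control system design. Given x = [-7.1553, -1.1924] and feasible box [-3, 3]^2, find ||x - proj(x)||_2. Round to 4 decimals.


Project each component onto [-3, 3].
clip(-7.1553) = -3.0, clip(-1.1924) = -1.1924
Projection = [-3.0, -1.1924]
Squared diffs: [17.2665, 0.0]
Distance = sqrt(17.2665) = 4.1553


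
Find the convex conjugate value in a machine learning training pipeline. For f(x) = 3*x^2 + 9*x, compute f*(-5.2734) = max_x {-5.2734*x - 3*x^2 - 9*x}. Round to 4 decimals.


f*(y) = sup_x {y*x - a*x^2 - b*x} = sup_x {(y-b)*x - a*x^2}
FOC: (y - b) - 2a*x = 0 => x* = (y - b)/(2a)
x* = (-5.2734 - 9)/(2*3) = -2.3789
f*(-5.2734) = (y-b)^2/(4a) = (-5.2734 - 9)^2/(4*3)
= 203.7299/12 = 16.9775


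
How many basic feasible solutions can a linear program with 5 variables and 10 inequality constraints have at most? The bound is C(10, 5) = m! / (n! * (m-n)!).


Each vertex corresponds to some choice of n active constraints out of m, so the number of vertices is at most C(m, n) = m! / (n!(m-n)!).
m = 10, n = 5
Numerator: 10 * 9 * 8 * 7 * 6
Denominator: 5! = 120
C(10, 5) = 252


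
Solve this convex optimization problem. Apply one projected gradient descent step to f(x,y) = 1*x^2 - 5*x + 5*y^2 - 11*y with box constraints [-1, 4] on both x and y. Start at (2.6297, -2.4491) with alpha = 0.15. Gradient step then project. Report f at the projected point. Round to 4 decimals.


Step 1: Compute gradient at (2.6297, -2.4491).
grad_x = 2*1*2.6297 - 5 = 0.2594
grad_y = 2*5*-2.4491 - 11 = -35.491
Step 2: Gradient step.
x_raw = 2.6297 - 0.15*0.2594 = 2.5908
y_raw = -2.4491 - 0.15*-35.491 = 2.8746
Step 3: Project onto [-1, 4].
x_proj = clip(2.5908) = 2.5908
y_proj = clip(2.8746) = 2.8746
Step 4: Evaluate f.
f(2.5908, 2.8746) = 3.4534


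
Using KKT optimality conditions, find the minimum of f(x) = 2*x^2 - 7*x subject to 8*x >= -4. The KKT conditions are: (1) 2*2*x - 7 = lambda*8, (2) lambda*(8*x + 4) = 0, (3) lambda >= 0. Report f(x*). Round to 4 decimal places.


Step 1: Try lambda = 0 (constraint inactive).
Stationarity: 2*2*x - 7 = 0
x* = 7/(2*2) = 1.75
Check constraint: 8*1.75 = 14.0 >= -4 -- satisfied.
Step 2: Compute optimal value.
f(x*) = 2*1.75^2 - 7*1.75 = -6.125


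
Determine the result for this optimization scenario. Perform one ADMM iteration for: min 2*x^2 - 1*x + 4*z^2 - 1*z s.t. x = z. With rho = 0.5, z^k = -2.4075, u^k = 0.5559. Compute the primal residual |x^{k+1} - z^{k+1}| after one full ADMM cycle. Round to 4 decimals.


ADMM iteration with rho = 0.5, z^k = -2.4075, u^k = 0.5559
Step 1: x-update.
Minimize 2*x^2 - 1*x + (0.5/2)*(x + 2.4075 + 0.5559)^2
FOC: (2*2 + 0.5)*x = 1 + 0.5*(-2.4075 - 0.5559)
x^{k+1} = -0.107
Step 2: z-update.
Minimize 4*z^2 - 1*z + (0.5/2)*(-0.107 - z + 0.5559)^2
FOC: (2*4 + 0.5)*z = 1 + 0.5*(-0.107 + 0.5559)
z^{k+1} = 0.1441
Step 3: u-update.
u^{k+1} = 0.5559 - 0.107 - 0.1441 = 0.3048
Step 4: Primal residual = |-0.107 - 0.1441| = 0.2511


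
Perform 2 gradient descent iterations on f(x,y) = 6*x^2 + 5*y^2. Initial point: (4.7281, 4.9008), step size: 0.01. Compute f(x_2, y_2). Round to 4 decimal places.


Gradient descent on f(x,y) = 6*x^2 + 5*y^2.
Starting point: (4.7281, 4.9008), alpha = 0.01
Step 1: grad_x = 2*6*4.7281 = 56.7372, grad_y = 2*5*4.9008 = 49.008
  x_1 = 4.7281 - 0.01*56.7372 = 4.1607
  y_1 = 4.9008 - 0.01*49.008 = 4.4107
Step 2: grad_x = 2*6*4.1607 = 49.9287, grad_y = 2*5*4.4107 = 44.1072
  x_2 = 4.1607 - 0.01*49.9287 = 3.6614
  y_2 = 4.4107 - 0.01*44.1072 = 3.9696
f(3.6614, 3.9696) = 6*3.6614^2 + 5*3.9696^2 = 159.2274


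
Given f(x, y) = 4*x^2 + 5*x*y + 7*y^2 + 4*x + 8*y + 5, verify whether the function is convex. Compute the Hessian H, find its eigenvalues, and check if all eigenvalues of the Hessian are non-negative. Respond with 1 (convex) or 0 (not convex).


The Hessian of f(x,y) = 4*x^2 + 5*x*y + 7*y^2 + 4*x + 8*y + 5 is:
H = [[8, 5], [5, 14]]
Trace = 8 + 14 = 22
Determinant = 8*14 - (5)^2 = 87
Discriminant = (22)^2 - 4*87 = 136.0
Eigenvalues: lambda_1 = 5.169, lambda_2 = 16.831
The function is convex.

1


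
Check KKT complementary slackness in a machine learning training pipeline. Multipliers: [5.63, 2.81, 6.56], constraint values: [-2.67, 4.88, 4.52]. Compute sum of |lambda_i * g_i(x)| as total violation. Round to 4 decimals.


KKT complementary slackness check:
lambda_1 * g_1 = 5.63 * -2.67 = -15.0321
lambda_2 * g_2 = 2.81 * 4.88 = 13.7128
lambda_3 * g_3 = 6.56 * 4.52 = 29.6512
Total violation = 15.0321 + 13.7128 + 29.6512 = 58.3961


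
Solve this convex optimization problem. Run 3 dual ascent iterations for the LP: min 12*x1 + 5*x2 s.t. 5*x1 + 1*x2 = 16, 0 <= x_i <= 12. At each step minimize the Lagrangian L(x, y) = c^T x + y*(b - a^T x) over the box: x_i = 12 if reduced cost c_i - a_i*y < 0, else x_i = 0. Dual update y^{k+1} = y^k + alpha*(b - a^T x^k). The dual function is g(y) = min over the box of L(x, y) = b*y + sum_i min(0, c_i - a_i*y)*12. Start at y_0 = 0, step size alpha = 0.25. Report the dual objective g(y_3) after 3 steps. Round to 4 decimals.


Dual ascent for LP: min 12*x1 + 5*x2, 5*x1 + 1*x2 = 16, 0 <= x_i <= 12
Step 1: y^k = 0.0, reduced costs: (12.0, 5.0)
  x^k = (0.0, 0.0), subgradient = b - a^T x = 16.0
  y^{k+1} = 0.0 + 0.25*16.0 = 4.0
Step 2: y^k = 4.0, reduced costs: (-8.0, 1.0)
  x^k = (12.0, 0.0), subgradient = b - a^T x = -44.0
  y^{k+1} = 4.0 + 0.25*-44.0 = -7.0
Step 3: y^k = -7.0, reduced costs: (47.0, 12.0)
  x^k = (0.0, 0.0), subgradient = b - a^T x = 16.0
  y^{k+1} = -7.0 + 0.25*16.0 = -3.0
Dual objective at y_3 = -3.0: reduced costs (27.0, 8.0), box minimizer x = (0.0, 0.0)
g(y_3) = b*y + (c1 - a1*y)*x1 + (c2 - a2*y)*x2 = 16*(-3.0) + 27.0*0.0 + 8.0*0.0 = -48.0 + 0.0 + 0.0 = -48.0
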